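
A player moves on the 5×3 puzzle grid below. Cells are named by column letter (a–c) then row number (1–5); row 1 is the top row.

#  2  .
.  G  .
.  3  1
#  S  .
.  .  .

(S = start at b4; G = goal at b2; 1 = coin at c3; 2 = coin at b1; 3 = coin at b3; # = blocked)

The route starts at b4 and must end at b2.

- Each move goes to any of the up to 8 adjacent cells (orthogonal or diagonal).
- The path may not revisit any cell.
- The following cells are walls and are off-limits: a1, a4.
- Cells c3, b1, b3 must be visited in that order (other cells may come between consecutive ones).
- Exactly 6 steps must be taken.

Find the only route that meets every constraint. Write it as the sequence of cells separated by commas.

b4, c3, c2, b1, a2, b3, b2

The waypoints must appear in the order c3, b1, b3, with no cell reused.
Route from b4: up-right 1 to c3, up 1 to c2, up-left 1 to b1, down-left 1 to a2, down-right 1 to b3, up 1 to b2 — 6 moves in all.
Check: order respected (1 at step 1, 2 at step 3, 3 at step 5); 6 moves as required.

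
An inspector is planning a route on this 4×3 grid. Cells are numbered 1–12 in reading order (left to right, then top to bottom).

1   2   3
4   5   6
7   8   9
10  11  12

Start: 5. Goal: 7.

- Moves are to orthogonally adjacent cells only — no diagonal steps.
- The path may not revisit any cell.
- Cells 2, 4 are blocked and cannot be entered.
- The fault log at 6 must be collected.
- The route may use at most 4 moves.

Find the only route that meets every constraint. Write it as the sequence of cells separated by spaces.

The budget equals the shortest possible length, so every move has to be on a shortest route through the required cells.
Route from 5: right 1 to 6, down 1 to 9, left 2 to 7 — 4 moves in all.
Check: all required cells visited; 4 ≤ 4 moves.

5 6 9 8 7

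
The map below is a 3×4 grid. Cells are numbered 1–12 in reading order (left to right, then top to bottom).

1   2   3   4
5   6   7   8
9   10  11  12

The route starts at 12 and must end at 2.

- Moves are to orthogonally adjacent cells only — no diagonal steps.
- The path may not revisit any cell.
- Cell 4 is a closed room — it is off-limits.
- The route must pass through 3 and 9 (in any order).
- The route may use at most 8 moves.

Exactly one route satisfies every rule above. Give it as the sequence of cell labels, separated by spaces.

12 11 10 9 5 6 7 3 2

The 8-move cap with required stops at 3, 9 leaves no slack for detours.
Route from 12: 3× left (reaching 9), up to 5, 2× right (reaching 7), up to 3, left to 2 — 8 moves in all.
Check: all required cells visited; 8 ≤ 8 moves.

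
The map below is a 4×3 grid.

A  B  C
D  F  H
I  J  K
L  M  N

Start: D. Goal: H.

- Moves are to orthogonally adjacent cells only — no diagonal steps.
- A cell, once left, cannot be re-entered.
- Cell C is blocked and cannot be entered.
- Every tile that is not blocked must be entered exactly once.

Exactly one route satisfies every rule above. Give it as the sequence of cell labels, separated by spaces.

Need to visit all 11 open cells exactly once, starting at D and ending at H.
Cell L has only two open neighbours (I and M), so the path must pass straight through it: one of those is the cell it's entered from and the other is where it exits.
Route from D: up to A, right to B, 2× down (reaching J), left to I, down to L, 2× right (reaching N), 2× up (reaching H) — 10 moves in all.
Check: all 11 open cells covered.

D A B F J I L M N K H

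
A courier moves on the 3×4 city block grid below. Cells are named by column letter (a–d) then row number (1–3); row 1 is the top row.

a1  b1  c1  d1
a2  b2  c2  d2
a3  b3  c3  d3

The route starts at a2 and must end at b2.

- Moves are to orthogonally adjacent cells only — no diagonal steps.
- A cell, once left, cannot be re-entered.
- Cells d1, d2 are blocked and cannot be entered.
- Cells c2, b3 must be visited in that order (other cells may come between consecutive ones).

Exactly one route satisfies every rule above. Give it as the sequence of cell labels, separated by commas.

The waypoints must appear in the order c2, b3, with no cell reused.
Route from a2: up to a1, 2× right (reaching c1), 2× down (reaching c3), left to b3, up to b2 — 7 moves in all.
Check: order respected (c2 at step 4, b3 at step 6).

a2, a1, b1, c1, c2, c3, b3, b2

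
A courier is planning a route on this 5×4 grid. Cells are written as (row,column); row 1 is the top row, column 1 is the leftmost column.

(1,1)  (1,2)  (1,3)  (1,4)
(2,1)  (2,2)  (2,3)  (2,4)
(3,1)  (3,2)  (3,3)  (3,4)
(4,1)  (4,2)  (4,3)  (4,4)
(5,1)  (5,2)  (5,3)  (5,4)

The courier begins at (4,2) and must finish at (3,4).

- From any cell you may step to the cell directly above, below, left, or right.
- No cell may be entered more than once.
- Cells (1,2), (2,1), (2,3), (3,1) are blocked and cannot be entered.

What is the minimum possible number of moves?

3

The Manhattan distance from (4,2) to (3,4) is |4−3| + |2−4| = 3, so at least 3 moves are needed.
A route of 3 moves achieves this: (4,2) → (3,2) → (3,3) → (3,4).
Since 3 matches the lower bound, it is optimal.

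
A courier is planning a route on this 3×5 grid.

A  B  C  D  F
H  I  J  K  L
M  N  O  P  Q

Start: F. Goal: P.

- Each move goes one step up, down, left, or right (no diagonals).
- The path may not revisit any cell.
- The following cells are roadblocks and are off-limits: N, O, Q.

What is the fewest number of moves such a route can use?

The Manhattan distance from F to P is |1−3| + |5−4| = 3, so at least 3 moves are needed.
A route of 3 moves achieves this: F → L → K → P.
Since 3 matches the lower bound, it is optimal.

3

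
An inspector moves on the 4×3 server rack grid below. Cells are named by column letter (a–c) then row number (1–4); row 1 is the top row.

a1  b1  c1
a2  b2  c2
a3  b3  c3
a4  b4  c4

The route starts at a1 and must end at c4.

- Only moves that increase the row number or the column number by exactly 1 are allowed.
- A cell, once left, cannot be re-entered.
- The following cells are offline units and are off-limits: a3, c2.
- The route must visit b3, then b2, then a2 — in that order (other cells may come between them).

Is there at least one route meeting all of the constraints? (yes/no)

b2 lies above b3, so going from b3 to b2 would need an upward move — but moves only go right/down, so b3 cannot be visited before b2.

no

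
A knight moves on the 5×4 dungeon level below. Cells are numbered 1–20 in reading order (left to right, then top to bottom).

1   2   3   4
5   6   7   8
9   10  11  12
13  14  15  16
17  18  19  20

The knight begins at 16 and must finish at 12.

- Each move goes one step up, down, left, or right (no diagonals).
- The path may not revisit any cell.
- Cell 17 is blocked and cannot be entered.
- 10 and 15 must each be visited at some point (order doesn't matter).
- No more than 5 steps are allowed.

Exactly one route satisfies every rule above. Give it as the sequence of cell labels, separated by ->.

Any route must reach 10 and 15 and still end at 12 within 5 moves, so the order of the required stops is forced.
Route from 16: left 2 to 14, up 1 to 10, right 2 to 12 — 5 moves in all.
Check: all required cells visited; 5 ≤ 5 moves.

16 -> 15 -> 14 -> 10 -> 11 -> 12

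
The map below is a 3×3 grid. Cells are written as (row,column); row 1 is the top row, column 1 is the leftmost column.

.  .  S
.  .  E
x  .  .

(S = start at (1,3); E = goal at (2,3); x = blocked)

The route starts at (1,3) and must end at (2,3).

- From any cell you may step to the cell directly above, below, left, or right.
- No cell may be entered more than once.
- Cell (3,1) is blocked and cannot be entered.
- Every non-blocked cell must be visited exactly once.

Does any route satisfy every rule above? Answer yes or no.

yes

One route that works: (1,3) → (1,2) → (1,1) → (2,1) → (2,2) → (3,2) → (3,3) → (2,3).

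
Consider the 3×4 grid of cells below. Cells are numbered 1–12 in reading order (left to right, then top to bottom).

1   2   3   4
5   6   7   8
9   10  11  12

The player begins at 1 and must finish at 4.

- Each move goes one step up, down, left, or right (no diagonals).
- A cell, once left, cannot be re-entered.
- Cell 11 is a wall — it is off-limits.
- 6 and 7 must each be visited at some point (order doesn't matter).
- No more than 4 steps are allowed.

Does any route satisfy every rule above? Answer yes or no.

no

Even ignoring the no-revisit rule, getting from 1 to 4, taking the cheapest ordering 1 → 6 → 7 → 4 needs at least 2 + 1 + 2 = 5 moves (Manhattan distance per leg), which exceeds the 4-move limit.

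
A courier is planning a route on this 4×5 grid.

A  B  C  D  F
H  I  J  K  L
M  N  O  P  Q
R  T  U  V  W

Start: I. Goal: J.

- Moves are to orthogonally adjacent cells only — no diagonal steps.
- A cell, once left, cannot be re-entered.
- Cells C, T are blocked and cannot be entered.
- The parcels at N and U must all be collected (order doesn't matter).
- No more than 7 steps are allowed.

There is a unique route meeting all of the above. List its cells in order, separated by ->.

The budget equals the shortest possible length, so every move has to be on a shortest route through the required cells.
Route from I: down 1 to N, right 1 to O, down 1 to U, right 1 to V, up 2 to K, left 1 to J — 7 moves in all.
Check: all required cells visited; 7 ≤ 7 moves.

I -> N -> O -> U -> V -> P -> K -> J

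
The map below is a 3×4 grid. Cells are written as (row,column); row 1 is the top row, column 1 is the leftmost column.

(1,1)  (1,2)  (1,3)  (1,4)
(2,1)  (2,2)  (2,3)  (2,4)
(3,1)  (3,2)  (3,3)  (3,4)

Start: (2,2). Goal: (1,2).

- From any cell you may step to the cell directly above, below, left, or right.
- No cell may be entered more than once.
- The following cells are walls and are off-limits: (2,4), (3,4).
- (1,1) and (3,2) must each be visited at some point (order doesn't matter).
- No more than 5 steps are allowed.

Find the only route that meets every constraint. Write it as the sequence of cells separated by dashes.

(2,2) - (3,2) - (3,1) - (2,1) - (1,1) - (1,2)

Any route must reach (1,1) and (3,2) and still end at (1,2) within 5 moves, so the order of the required stops is forced.
Route from (2,2): down 1 to (3,2), left 1 to (3,1), up 2 to (1,1), right 1 to (1,2) — 5 moves in all.
Check: all required cells visited; 5 ≤ 5 moves.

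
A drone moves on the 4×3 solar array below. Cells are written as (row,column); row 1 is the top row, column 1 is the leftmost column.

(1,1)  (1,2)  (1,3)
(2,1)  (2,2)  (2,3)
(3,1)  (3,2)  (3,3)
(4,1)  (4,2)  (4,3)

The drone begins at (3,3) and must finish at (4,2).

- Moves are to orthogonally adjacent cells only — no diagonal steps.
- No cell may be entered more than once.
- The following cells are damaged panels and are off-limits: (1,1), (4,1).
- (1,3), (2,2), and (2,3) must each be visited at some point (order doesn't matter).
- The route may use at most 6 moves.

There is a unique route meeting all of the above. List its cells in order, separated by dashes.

Any route must reach (1,3), (2,2), and (2,3) and still end at (4,2) within 6 moves, so the order of the required stops is forced.
Route from (3,3): up 2 to (1,3), left 1 to (1,2), down 3 to (4,2) — 6 moves in all.
Check: all required cells visited; 6 ≤ 6 moves.

(3,3) - (2,3) - (1,3) - (1,2) - (2,2) - (3,2) - (4,2)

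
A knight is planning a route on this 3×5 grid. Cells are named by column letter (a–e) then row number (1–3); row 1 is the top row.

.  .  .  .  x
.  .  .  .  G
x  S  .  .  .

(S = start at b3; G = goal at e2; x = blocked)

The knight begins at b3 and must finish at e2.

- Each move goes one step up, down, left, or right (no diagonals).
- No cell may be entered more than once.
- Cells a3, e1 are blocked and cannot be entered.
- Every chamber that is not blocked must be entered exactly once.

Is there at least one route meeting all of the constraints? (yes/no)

yes

One route that works: b3 → b2 → a2 → a1 → b1 → c1 → d1 → d2 → c2 → c3 → d3 → e3 → e2.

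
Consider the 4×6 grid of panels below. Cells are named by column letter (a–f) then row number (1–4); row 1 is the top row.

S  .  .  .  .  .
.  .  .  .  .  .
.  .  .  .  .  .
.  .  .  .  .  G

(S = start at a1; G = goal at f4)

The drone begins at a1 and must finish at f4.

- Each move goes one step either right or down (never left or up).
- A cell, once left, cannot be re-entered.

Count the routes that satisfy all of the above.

56

A right/down-only route from a1 to f4 makes exactly 3 down-moves and 5 right-moves in some order.
With no other constraints that would be C(8,3) = 56 routes.
That gives 56 routes.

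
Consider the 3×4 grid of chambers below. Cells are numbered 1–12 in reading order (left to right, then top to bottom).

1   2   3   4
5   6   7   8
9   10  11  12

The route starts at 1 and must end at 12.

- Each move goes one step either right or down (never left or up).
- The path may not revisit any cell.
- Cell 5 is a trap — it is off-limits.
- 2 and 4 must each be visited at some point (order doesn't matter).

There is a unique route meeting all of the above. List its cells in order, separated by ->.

Moves only go right or down, so the column and row indices never decrease.
Route from 1: 3× right (reaching 4), 2× down (reaching 12) — 5 moves in all.
Check: all required cells visited.

1 -> 2 -> 3 -> 4 -> 8 -> 12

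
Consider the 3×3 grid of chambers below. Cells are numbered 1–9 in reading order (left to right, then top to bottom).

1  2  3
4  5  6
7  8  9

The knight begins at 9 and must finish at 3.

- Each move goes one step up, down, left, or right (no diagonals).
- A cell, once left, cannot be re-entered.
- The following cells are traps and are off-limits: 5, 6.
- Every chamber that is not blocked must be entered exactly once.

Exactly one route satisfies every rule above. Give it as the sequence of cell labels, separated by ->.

9 -> 8 -> 7 -> 4 -> 1 -> 2 -> 3

Need to visit all 7 open cells exactly once, starting at 9 and ending at 3.
Cell 1 has only two open neighbours (4 and 2), so the path must pass straight through it: one of those is the cell it's entered from and the other is where it exits.
Route from 9: 2× left (reaching 7), 2× up (reaching 1), 2× right (reaching 3) — 6 moves in all.
Check: all 7 open cells covered.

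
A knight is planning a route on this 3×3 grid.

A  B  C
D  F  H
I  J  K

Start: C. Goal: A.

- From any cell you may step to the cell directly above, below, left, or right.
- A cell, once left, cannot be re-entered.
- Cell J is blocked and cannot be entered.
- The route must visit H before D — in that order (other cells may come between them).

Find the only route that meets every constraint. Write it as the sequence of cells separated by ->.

C -> H -> F -> D -> A

The waypoints must appear in the order H, D, with no cell reused.
Route from C: down 1 to H, left 2 to D, up 1 to A — 4 moves in all.
Check: order respected (H at step 1, D at step 3).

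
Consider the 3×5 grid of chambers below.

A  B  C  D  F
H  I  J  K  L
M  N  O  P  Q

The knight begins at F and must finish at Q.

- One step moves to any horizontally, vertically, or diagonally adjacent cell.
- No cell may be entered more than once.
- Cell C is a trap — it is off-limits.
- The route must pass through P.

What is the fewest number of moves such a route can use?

3

Any route passes through P somewhere between F and Q. Summing Chebyshev distances along the two legs (F → P → Q) gives a lower bound of 2 + 1 = 3 moves.
A route of 3 moves achieves this: F → K → P → Q.
Since 3 matches the lower bound, it is optimal.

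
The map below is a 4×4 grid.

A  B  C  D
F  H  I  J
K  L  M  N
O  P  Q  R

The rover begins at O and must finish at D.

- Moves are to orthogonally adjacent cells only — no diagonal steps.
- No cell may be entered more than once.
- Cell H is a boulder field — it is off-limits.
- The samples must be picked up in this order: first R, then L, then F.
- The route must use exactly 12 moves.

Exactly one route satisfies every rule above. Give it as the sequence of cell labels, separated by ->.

O -> P -> Q -> R -> N -> M -> L -> K -> F -> A -> B -> C -> D

The waypoints must appear in the order R, L, F, with no cell reused.
Route from O: right 3 to R, up 1 to N, left 3 to K, up 2 to A, right 3 to D — 12 moves in all.
Check: order respected (R at step 3, L at step 6, F at step 8); 12 moves as required.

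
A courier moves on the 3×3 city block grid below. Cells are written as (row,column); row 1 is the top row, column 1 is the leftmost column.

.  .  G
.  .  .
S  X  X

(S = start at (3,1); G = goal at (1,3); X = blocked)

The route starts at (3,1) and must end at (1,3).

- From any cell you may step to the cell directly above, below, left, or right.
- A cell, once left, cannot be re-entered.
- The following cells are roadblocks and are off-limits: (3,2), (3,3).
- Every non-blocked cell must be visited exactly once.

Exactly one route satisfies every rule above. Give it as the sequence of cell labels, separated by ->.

Need to visit all 7 open cells exactly once, starting at (3,1) and ending at (1,3).
Route from (3,1): 2× up (reaching (1,1)), right to (1,2), down to (2,2), right to (2,3), up to (1,3) — 6 moves in all.
Check: all 7 open cells covered.

(3,1) -> (2,1) -> (1,1) -> (1,2) -> (2,2) -> (2,3) -> (1,3)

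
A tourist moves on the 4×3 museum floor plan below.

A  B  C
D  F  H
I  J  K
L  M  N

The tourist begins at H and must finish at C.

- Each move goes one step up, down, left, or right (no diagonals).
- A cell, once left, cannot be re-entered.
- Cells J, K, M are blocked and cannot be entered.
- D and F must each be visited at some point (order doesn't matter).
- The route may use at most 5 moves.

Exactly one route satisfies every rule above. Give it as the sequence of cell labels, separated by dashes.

The budget equals the shortest possible length, so every move has to be on a shortest route through the required cells.
Route from H: left 2 to D, up 1 to A, right 2 to C — 5 moves in all.
Check: all required cells visited; 5 ≤ 5 moves.

H - F - D - A - B - C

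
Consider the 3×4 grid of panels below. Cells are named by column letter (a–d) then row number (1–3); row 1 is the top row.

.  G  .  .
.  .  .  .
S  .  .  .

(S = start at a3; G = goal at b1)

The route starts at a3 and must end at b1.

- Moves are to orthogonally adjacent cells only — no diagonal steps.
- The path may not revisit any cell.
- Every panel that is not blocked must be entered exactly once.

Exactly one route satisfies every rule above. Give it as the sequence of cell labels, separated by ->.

a3 -> b3 -> c3 -> d3 -> d2 -> d1 -> c1 -> c2 -> b2 -> a2 -> a1 -> b1

Need to visit all 12 open cells exactly once, starting at a3 and ending at b1.
Cell d1 has only two open neighbours (d2 and c1), so the path must pass straight through it: one of those is the cell it's entered from and the other is where it exits.
Route from a3: right 3 to d3, up 2 to d1, left 1 to c1, down 1 to c2, left 2 to a2, up 1 to a1, right 1 to b1 — 11 moves in all.
Check: all 12 open cells covered.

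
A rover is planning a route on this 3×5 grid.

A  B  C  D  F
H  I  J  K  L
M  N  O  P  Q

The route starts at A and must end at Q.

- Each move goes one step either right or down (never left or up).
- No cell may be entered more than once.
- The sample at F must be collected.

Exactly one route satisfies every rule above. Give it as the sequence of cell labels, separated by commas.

Moves only go right or down, so the column and row indices never decrease.
Route from A: 4× right (reaching F), 2× down (reaching Q) — 6 moves in all.
Check: all required cells visited.

A, B, C, D, F, L, Q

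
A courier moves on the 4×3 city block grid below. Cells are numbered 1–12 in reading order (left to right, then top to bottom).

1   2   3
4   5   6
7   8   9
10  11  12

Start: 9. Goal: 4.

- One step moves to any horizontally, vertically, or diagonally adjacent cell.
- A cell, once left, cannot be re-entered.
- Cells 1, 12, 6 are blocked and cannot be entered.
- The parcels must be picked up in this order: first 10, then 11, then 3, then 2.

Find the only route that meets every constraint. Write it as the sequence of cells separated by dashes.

9 - 8 - 10 - 11 - 7 - 5 - 3 - 2 - 4

The waypoints must appear in the order 10, 11, 3, 2, with no cell reused.
Route from 9: left 1 to 8, down-left 1 to 10, right 1 to 11, up-left 1 to 7, up-right 2 to 3, left 1 to 2, down-left 1 to 4 — 8 moves in all.
Check: order respected (10 at step 2, 11 at step 3, 3 at step 6, 2 at step 7).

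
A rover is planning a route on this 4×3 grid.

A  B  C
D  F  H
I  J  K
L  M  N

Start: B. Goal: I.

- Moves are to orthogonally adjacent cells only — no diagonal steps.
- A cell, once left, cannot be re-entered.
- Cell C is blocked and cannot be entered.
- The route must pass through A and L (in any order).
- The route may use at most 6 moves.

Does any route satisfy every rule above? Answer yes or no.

Exhausting the options from B, every branch either dead-ends against blocked cells, would have to re-enter a cell already used, runs past the 6-move limit, or reaches the goal with a constraint still unmet.

no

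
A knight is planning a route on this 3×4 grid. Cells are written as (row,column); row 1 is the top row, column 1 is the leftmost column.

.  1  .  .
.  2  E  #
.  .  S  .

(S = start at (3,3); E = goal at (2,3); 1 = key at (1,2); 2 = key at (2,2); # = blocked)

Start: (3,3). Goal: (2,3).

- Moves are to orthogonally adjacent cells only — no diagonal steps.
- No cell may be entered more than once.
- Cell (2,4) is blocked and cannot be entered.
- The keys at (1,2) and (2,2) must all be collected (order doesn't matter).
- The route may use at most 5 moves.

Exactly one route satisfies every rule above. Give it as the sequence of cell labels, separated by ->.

(3,3) -> (3,2) -> (2,2) -> (1,2) -> (1,3) -> (2,3)

The budget equals the shortest possible length, so every move has to be on a shortest route through the required cells.
Route from (3,3): left to (3,2), 2× up (reaching (1,2)), right to (1,3), down to (2,3) — 5 moves in all.
Check: all required cells visited; 5 ≤ 5 moves.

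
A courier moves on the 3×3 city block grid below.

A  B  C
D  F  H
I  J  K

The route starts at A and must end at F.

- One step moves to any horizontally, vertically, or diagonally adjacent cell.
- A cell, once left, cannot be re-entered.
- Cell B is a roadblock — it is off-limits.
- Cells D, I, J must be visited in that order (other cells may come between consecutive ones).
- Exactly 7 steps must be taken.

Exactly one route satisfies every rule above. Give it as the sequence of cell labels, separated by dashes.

The waypoints must appear in the order D, I, J, with no cell reused.
Route from A: down 2 to I, right 2 to K, up 2 to C, down-left 1 to F — 7 moves in all.
Check: order respected (D at step 1, I at step 2, J at step 3); 7 moves as required.

A - D - I - J - K - H - C - F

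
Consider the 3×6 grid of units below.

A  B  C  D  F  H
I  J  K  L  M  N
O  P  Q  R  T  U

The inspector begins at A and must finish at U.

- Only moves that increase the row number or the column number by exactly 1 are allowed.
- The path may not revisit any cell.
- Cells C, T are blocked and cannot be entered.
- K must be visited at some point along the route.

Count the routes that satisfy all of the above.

2

A right/down-only route from A to U makes exactly 2 down-moves and 5 right-moves in some order.
With no other constraints that would be C(7,2) = 21 routes.
Split at K and multiply the segment counts (each segment already excludes blocked cells): A→K: 2; K→U: 1; product = 2.
That gives 2 routes.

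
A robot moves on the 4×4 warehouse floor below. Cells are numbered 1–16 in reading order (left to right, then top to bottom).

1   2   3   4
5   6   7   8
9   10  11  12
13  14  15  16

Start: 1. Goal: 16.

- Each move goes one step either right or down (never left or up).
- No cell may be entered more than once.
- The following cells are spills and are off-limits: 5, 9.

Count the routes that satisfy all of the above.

A right/down-only route from 1 to 16 makes exactly 3 down-moves and 3 right-moves in some order.
With no other constraints that would be C(6,3) = 20 routes.
Subtract routes through each blocked cell (inclusion–exclusion for overlaps): − through 5: 10 − through 9: 4 + through 5&9: 4 → 10.
That gives 10 routes.

10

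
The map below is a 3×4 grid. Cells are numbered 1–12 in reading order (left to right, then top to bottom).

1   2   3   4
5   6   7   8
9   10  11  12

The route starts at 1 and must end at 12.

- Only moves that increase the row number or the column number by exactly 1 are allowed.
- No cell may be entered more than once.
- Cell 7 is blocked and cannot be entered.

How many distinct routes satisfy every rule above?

4

A right/down-only route from 1 to 12 makes exactly 2 down-moves and 3 right-moves in some order.
With no other constraints that would be C(5,2) = 10 routes.
Subtract routes through each blocked cell (inclusion–exclusion for overlaps): − through 7: 6 → 4.
That gives 4 routes.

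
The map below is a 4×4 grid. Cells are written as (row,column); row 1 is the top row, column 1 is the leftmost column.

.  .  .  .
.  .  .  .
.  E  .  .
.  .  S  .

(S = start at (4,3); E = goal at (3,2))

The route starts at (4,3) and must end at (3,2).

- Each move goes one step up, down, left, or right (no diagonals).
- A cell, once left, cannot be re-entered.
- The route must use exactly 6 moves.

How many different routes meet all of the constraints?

Need simple routes of exactly 6 moves from (4,3) to (3,2) (Manhattan distance 2, so 2 moves are spent on a detour and 2 undoing it).
Enumerating: (4,3) (3,3) (2,3) (1,3) (1,2) (2,2) (3,2) | (4,3) (3,3) (2,3) (2,2) (2,1) (3,1) (3,2) | (4,3) (3,3) (3,4) (2,4) (2,3) (2,2) (3,2) | (4,3) (4,2) (4,1) (3,1) (2,1) (2,2) (3,2) | (4,3) (4,4) (3,4) (2,4) (2,3) (3,3) (3,2) | (4,3) (4,4) (3,4) (2,4) (2,3) (2,2) (3,2) | (4,3) (4,4) (3,4) (3,3) (2,3) (2,2) (3,2).
That gives 7 routes.

7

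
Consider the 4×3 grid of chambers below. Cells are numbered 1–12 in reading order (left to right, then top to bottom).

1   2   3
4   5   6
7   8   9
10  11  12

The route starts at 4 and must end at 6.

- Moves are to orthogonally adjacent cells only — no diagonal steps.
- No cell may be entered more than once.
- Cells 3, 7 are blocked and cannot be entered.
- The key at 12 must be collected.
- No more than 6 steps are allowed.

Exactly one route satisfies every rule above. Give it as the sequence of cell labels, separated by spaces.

Any route must reach 12 and still end at 6 within 6 moves, so the order of the required stops is forced.
Route from 4: right 1 to 5, down 2 to 11, right 1 to 12, up 2 to 6 — 6 moves in all.
Check: all required cells visited; 6 ≤ 6 moves.

4 5 8 11 12 9 6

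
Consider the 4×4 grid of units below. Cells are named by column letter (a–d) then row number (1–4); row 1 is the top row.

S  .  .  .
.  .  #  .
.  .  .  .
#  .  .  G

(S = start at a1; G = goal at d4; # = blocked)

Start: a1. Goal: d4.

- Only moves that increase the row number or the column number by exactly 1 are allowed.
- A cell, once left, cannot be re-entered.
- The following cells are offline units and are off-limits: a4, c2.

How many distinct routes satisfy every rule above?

A right/down-only route from a1 to d4 makes exactly 3 down-moves and 3 right-moves in some order.
With no other constraints that would be C(6,3) = 20 routes.
Subtract routes through each blocked cell (inclusion–exclusion for overlaps): − through c2: 9 − through a4: 1 → 10.
That gives 10 routes.

10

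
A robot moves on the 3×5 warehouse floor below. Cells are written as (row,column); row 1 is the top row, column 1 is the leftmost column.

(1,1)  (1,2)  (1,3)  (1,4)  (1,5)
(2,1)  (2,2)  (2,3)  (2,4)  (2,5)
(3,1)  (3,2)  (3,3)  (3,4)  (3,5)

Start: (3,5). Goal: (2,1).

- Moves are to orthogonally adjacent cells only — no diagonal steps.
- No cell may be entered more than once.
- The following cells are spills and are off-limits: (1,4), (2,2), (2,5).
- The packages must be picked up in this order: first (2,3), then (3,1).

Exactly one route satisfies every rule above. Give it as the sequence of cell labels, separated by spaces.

(3,5) (3,4) (2,4) (2,3) (3,3) (3,2) (3,1) (2,1)

The waypoints must appear in the order (2,3), (3,1), with no cell reused.
Route from (3,5): left to (3,4), up to (2,4), left to (2,3), down to (3,3), 2× left (reaching (3,1)), up to (2,1) — 7 moves in all.
Check: order respected ((2,3) at step 3, (3,1) at step 6).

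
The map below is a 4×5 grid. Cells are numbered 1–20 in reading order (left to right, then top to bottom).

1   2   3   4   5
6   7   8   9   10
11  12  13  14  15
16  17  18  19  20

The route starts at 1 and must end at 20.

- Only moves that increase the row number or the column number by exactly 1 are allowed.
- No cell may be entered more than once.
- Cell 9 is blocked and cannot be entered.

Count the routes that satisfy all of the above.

23

A right/down-only route from 1 to 20 makes exactly 3 down-moves and 4 right-moves in some order.
With no other constraints that would be C(7,3) = 35 routes.
Subtract routes through each blocked cell (inclusion–exclusion for overlaps): − through 9: 12 → 23.
That gives 23 routes.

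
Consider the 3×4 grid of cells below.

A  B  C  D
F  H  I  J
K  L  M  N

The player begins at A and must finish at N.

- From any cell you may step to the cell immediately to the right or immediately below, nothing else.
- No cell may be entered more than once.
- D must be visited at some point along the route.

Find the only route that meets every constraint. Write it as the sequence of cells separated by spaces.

Moves only go right or down, so the column and row indices never decrease.
Route from A: right 3 to D, down 2 to N — 5 moves in all.
Check: all required cells visited.

A B C D J N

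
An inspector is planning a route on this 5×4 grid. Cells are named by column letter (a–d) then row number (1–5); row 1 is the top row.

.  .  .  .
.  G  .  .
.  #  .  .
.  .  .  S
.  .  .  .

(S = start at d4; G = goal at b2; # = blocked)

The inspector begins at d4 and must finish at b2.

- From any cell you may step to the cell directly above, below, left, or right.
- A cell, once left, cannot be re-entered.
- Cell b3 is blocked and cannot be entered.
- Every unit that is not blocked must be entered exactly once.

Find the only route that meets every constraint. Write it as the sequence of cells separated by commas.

d4, d5, c5, c4, b4, b5, a5, a4, a3, a2, a1, b1, c1, d1, d2, d3, c3, c2, b2

Need to visit all 19 open cells exactly once, starting at d4 and ending at b2.
Cell d5 has only two open neighbours (d4 and c5), so the path must pass straight through it: one of those is the cell it's entered from and the other is where it exits.
Route from d4: down 1 to d5, left 1 to c5, up 1 to c4, left 1 to b4, down 1 to b5, left 1 to a5, up 4 to a1, right 3 to d1, down 2 to d3, left 1 to c3, up 1 to c2, left 1 to b2 — 18 moves in all.
Check: all 19 open cells covered.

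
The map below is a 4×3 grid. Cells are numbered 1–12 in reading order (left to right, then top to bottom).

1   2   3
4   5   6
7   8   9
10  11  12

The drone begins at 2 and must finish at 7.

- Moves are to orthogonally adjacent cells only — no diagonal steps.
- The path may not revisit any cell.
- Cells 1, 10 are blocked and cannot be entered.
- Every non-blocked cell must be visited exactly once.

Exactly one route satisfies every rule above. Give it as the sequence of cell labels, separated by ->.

Need to visit all 10 open cells exactly once, starting at 2 and ending at 7.
Route from 2: right 1 to 3, down 3 to 12, left 1 to 11, up 2 to 5, left 1 to 4, down 1 to 7 — 9 moves in all.
Check: all 10 open cells covered.

2 -> 3 -> 6 -> 9 -> 12 -> 11 -> 8 -> 5 -> 4 -> 7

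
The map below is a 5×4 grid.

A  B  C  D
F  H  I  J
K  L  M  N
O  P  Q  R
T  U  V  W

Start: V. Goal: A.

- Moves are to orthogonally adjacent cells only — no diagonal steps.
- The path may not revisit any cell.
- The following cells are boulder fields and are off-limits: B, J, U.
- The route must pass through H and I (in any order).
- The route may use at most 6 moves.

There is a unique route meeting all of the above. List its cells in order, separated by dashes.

Any route must reach H and I and still end at A within 6 moves, so the order of the required stops is forced.
Route from V: up 3 to I, left 2 to F, up 1 to A — 6 moves in all.
Check: all required cells visited; 6 ≤ 6 moves.

V - Q - M - I - H - F - A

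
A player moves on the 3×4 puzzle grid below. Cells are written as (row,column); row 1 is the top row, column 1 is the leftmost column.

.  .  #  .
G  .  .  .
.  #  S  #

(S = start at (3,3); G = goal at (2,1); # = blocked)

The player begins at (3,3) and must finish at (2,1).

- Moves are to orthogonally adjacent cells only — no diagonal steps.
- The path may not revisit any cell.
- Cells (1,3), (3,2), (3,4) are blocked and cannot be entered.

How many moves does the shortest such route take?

3

The Manhattan distance from (3,3) to (2,1) is |3−2| + |3−1| = 3, so at least 3 moves are needed.
A route of 3 moves achieves this: (3,3) → (2,3) → (2,2) → (2,1).
Since 3 matches the lower bound, it is optimal.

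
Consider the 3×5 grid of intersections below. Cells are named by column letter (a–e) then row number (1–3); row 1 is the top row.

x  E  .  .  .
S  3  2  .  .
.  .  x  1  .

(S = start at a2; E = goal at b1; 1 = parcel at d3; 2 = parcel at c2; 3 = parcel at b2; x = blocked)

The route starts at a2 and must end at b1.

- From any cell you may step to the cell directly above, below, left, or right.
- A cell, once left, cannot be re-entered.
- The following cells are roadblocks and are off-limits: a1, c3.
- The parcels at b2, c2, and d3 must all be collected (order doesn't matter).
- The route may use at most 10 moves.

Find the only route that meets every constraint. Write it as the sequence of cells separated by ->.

a2 -> b2 -> c2 -> d2 -> d3 -> e3 -> e2 -> e1 -> d1 -> c1 -> b1

The 10-move cap with required stops at b2, c2, d3 leaves no slack for detours.
Route from a2: 3× right (reaching d2), down to d3, right to e3, 2× up (reaching e1), 3× left (reaching b1) — 10 moves in all.
Check: all required cells visited; 10 ≤ 10 moves.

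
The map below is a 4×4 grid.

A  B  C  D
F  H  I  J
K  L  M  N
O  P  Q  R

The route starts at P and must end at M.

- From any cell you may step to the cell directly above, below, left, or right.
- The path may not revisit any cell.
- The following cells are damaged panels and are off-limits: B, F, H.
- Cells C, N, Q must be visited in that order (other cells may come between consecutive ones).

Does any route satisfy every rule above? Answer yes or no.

no

Ignoring the required order, 1 revisit-free route from P to M passes through all of C, N, and Q; the waypoint orders that occur are Q → N → C (1) — never C → N → Q.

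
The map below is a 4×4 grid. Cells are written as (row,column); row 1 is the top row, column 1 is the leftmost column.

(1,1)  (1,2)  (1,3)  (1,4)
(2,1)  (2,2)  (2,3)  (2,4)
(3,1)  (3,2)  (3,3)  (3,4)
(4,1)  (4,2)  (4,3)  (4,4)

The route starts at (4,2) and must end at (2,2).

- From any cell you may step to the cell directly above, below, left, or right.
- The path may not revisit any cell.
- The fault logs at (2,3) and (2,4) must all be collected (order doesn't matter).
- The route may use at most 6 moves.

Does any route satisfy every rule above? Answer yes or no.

yes

One route that works: (4,2) → (3,2) → (3,3) → (3,4) → (2,4) → (2,3) → (2,2).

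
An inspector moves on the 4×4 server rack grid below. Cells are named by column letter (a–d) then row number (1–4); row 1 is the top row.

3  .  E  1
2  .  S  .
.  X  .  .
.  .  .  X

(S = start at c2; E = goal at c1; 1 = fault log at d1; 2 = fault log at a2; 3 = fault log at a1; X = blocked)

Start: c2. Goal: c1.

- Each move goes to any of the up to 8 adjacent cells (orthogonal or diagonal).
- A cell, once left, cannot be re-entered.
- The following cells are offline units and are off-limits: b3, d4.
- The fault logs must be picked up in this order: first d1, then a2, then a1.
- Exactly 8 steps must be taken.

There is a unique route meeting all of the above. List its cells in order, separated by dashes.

The waypoints must appear in the order d1, a2, a1, with no cell reused.
Route from c2: up-right to d1, down to d2, down-left to c3, up-left to b2, left to a2, up to a1, 2× right (reaching c1) — 8 moves in all.
Check: order respected (1 at step 1, 2 at step 5, 3 at step 6); 8 moves as required.

c2 - d1 - d2 - c3 - b2 - a2 - a1 - b1 - c1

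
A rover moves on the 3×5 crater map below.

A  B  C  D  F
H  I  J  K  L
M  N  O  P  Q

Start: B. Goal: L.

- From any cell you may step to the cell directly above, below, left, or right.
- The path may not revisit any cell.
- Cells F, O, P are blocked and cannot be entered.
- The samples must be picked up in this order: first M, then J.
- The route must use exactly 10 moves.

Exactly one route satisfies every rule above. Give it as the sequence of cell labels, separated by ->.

The waypoints must appear in the order M, J, with no cell reused.
Route from B: left to A, 2× down (reaching M), right to N, up to I, right to J, up to C, right to D, down to K, right to L — 10 moves in all.
Check: order respected (M at step 3, J at step 6); 10 moves as required.

B -> A -> H -> M -> N -> I -> J -> C -> D -> K -> L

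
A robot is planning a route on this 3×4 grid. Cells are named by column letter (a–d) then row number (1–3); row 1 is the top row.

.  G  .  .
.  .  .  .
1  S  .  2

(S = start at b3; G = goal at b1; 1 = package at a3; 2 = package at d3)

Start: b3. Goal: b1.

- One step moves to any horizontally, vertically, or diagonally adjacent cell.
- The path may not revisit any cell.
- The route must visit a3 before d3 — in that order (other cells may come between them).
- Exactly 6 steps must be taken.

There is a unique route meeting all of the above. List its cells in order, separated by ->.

b3 -> a3 -> b2 -> c3 -> d3 -> c2 -> b1

The waypoints must appear in the order a3, d3, with no cell reused.
Route from b3: left to a3, up-right to b2, down-right to c3, right to d3, 2× up-left (reaching b1) — 6 moves in all.
Check: order respected (1 at step 1, 2 at step 4); 6 moves as required.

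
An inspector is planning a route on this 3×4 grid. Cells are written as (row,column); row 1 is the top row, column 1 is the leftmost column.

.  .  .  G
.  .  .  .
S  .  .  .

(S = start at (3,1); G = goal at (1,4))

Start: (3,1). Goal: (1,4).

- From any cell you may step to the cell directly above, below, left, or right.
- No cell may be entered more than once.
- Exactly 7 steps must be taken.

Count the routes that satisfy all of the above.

Need simple routes of exactly 7 moves from (3,1) to (1,4) (Manhattan distance 5, so 1 moves are spent on a detour and 1 undoing it).
Branch systematically from the start, pruning whenever the remaining move budget drops below the Manhattan distance to (1,4) or differs from it in parity. Grouping the completions by first move — via (2,1): 8; via (3,2): 5 — and summing: 8 + 5 = 13.
That gives 13 routes.

13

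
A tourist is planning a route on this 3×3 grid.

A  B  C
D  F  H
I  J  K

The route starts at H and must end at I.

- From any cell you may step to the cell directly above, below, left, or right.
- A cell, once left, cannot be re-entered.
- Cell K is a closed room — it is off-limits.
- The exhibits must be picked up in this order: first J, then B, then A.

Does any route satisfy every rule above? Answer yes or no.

no

Ignoring the required order, 1 revisit-free route from H to I passes through all of J, B, and A; the waypoint orders that occur are B → A → J (1) — never J → B → A.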